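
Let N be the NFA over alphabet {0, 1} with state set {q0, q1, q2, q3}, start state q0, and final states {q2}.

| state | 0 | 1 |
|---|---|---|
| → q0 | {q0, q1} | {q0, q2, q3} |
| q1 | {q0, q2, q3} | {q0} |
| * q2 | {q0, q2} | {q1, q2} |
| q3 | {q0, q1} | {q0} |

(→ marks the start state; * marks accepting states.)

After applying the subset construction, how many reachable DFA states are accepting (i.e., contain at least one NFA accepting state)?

Start state of the DFA: {q0}.
{q0} --0--> {q0, q1}  [new]
{q0} --1--> {q0, q2, q3}  [new]
{q0, q1} --0--> {q0, q1, q2, q3}  [new]
{q0, q1} --1--> {q0, q2, q3}  [seen]
{q0, q2, q3} --0--> {q0, q1, q2}  [new]
{q0, q2, q3} --1--> {q0, q1, q2, q3}  [seen]
{q0, q1, q2, q3} --0--> {q0, q1, q2, q3}  [seen]
{q0, q1, q2, q3} --1--> {q0, q1, q2, q3}  [seen]
{q0, q1, q2} --0--> {q0, q1, q2, q3}  [seen]
{q0, q1, q2} --1--> {q0, q1, q2, q3}  [seen]
Reachable DFA states: {q0}, {q0, q1}, {q0, q2, q3}, {q0, q1, q2, q3}, {q0, q1, q2}.
Accepting DFA states (contain an NFA accepting state): {q0, q2, q3}, {q0, q1, q2, q3}, {q0, q1, q2}.

3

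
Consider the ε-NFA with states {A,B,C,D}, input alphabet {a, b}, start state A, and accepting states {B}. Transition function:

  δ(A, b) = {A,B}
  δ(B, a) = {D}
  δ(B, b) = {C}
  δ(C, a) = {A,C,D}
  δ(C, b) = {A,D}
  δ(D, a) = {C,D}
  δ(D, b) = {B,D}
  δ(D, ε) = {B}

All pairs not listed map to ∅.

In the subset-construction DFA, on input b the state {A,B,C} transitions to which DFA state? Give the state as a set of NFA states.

{A,B,C,D}

δ(A,b) = {A,B}; δ(B,b) = {C}; δ(C,b) = {A,D}.
Union: {A,B,C,D}.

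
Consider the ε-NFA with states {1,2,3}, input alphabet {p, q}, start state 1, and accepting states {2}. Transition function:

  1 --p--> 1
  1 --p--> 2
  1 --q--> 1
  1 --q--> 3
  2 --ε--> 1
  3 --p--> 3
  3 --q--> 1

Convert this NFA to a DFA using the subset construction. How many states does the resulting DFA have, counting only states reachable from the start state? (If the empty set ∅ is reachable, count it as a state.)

Start state of the DFA: {1} (ε-closure of the NFA start).
{1} --p--> {1,2}  [new]
{1} --q--> {1,3}  [new]
{1,2} --p--> {1,2}  [seen]
{1,2} --q--> {1,3}  [seen]
{1,3} --p--> {1,2,3}  [new]
{1,3} --q--> {1,3}  [seen]
{1,2,3} --p--> {1,2,3}  [seen]
{1,2,3} --q--> {1,3}  [seen]
Reachable DFA states: {1}, {1,2}, {1,3}, {1,2,3}.

4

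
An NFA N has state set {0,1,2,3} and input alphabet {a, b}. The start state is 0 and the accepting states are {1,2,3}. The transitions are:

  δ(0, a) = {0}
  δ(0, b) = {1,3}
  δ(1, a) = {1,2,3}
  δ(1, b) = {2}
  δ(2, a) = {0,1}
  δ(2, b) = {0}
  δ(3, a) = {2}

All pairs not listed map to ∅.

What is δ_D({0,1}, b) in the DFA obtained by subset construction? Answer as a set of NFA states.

δ(0,b) = {1,3}; δ(1,b) = {2}.
Union: {1,2,3}.

{1,2,3}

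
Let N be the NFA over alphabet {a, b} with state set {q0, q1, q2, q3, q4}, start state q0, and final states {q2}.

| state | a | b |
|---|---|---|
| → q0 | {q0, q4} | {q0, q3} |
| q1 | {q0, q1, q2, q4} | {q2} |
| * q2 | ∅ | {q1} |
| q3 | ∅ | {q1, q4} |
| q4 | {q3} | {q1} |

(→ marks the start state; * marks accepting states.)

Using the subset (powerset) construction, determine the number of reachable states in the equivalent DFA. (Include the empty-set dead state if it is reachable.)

Start state of the DFA: {q0}.
{q0} --a--> {q0, q4}  [new]
{q0} --b--> {q0, q3}  [new]
{q0, q4} --a--> {q0, q3, q4}  [new]
{q0, q4} --b--> {q0, q1, q3}  [new]
{q0, q3} --a--> {q0, q4}  [seen]
{q0, q3} --b--> {q0, q1, q3, q4}  [new]
{q0, q3, q4} --a--> {q0, q3, q4}  [seen]
{q0, q3, q4} --b--> {q0, q1, q3, q4}  [seen]
{q0, q1, q3} --a--> {q0, q1, q2, q4}  [new]
{q0, q1, q3} --b--> {q0, q1, q2, q3, q4}  [new]
{q0, q1, q3, q4} --a--> {q0, q1, q2, q3, q4}  [seen]
{q0, q1, q3, q4} --b--> {q0, q1, q2, q3, q4}  [seen]
{q0, q1, q2, q4} --a--> {q0, q1, q2, q3, q4}  [seen]
{q0, q1, q2, q4} --b--> {q0, q1, q2, q3}  [new]
{q0, q1, q2, q3, q4} --a--> {q0, q1, q2, q3, q4}  [seen]
{q0, q1, q2, q3, q4} --b--> {q0, q1, q2, q3, q4}  [seen]
{q0, q1, q2, q3} --a--> {q0, q1, q2, q4}  [seen]
{q0, q1, q2, q3} --b--> {q0, q1, q2, q3, q4}  [seen]
Reachable DFA states: {q0}, {q0, q4}, {q0, q3}, {q0, q3, q4}, {q0, q1, q3}, {q0, q1, q3, q4}, {q0, q1, q2, q4}, {q0, q1, q2, q3, q4}, {q0, q1, q2, q3}.

9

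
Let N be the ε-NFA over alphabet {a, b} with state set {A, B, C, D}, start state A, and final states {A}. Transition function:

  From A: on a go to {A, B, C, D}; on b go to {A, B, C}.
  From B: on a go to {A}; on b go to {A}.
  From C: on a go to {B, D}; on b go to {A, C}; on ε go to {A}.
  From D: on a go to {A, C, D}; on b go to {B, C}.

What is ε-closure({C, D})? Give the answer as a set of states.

Begin with {C, D}.
C →ε {A}; add A.
ε-closure = {A, C, D}.

{A, C, D}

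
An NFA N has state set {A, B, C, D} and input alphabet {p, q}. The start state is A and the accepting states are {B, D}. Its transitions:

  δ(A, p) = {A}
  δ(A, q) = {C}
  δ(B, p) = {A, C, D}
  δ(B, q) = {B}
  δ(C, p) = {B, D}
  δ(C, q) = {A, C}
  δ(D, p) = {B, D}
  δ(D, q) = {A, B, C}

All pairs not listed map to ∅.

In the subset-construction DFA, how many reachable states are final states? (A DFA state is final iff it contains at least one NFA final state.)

Start state of the DFA: {A}.
{A} --p--> {A}  [seen]
{A} --q--> {C}  [new]
{C} --p--> {B, D}  [new]
{C} --q--> {A, C}  [new]
{B, D} --p--> {A, B, C, D}  [new]
{B, D} --q--> {A, B, C}  [new]
{A, C} --p--> {A, B, D}  [new]
{A, C} --q--> {A, C}  [seen]
{A, B, C, D} --p--> {A, B, C, D}  [seen]
{A, B, C, D} --q--> {A, B, C}  [seen]
{A, B, C} --p--> {A, B, C, D}  [seen]
{A, B, C} --q--> {A, B, C}  [seen]
{A, B, D} --p--> {A, B, C, D}  [seen]
{A, B, D} --q--> {A, B, C}  [seen]
Reachable DFA states: {A}, {C}, {B, D}, {A, C}, {A, B, C, D}, {A, B, C}, {A, B, D}.
Accepting DFA states (contain an NFA accepting state): {B, D}, {A, B, C, D}, {A, B, C}, {A, B, D}.

4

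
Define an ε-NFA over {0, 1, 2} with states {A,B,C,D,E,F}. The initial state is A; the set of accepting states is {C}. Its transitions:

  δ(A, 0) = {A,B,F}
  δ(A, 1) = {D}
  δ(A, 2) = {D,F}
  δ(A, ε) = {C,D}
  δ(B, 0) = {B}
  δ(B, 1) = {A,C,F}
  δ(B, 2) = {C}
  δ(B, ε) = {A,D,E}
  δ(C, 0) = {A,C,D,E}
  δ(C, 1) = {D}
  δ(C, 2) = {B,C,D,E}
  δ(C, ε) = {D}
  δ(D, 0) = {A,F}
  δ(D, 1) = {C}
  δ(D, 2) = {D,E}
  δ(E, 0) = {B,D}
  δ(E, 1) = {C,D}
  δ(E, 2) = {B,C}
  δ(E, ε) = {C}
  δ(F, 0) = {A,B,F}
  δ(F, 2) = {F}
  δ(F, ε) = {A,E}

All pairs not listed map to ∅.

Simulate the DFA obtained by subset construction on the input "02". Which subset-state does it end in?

{A,B,C,D,E,F}

Start: {A,C,D}.
δ(A,0) = {A,B,F}; δ(C,0) = {A,C,D,E}; δ(D,0) = {A,F}.
Union: {A,B,C,D,E,F}.
After 0: {A,B,C,D,E,F}.
δ(A,2) = {D,F}; δ(B,2) = {C}; δ(C,2) = {B,C,D,E}; δ(D,2) = {D,E}; δ(E,2) = {B,C}; δ(F,2) = {F}.
Union: {B,C,D,E,F}.
ε-closure gives {A,B,C,D,E,F}.
After 2: {A,B,C,D,E,F}.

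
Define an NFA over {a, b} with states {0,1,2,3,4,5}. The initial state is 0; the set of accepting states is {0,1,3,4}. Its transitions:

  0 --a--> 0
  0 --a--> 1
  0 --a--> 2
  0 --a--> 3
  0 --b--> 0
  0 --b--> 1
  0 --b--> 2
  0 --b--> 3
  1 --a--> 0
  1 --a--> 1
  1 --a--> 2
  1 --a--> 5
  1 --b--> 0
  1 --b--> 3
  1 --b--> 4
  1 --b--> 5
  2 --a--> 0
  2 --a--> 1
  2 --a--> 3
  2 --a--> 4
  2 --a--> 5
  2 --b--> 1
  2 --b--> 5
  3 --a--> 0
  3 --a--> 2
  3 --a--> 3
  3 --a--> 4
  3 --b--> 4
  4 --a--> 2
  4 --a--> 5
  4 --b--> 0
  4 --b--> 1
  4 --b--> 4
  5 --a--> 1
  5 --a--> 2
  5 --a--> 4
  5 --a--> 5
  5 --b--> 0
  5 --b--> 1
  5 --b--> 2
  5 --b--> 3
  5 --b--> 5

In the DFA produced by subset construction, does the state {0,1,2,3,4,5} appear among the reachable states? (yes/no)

Start state of the DFA: {0}.
{0} --a--> {0,1,2,3}  [new]
{0} --b--> {0,1,2,3}  [seen]
{0,1,2,3} --a--> {0,1,2,3,4,5}  [new]
{0,1,2,3} --b--> {0,1,2,3,4,5}  [seen]
{0,1,2,3,4,5} --a--> {0,1,2,3,4,5}  [seen]
{0,1,2,3,4,5} --b--> {0,1,2,3,4,5}  [seen]
Reachable DFA states: {0}, {0,1,2,3}, {0,1,2,3,4,5}.
{0,1,2,3,4,5} is among them.

yes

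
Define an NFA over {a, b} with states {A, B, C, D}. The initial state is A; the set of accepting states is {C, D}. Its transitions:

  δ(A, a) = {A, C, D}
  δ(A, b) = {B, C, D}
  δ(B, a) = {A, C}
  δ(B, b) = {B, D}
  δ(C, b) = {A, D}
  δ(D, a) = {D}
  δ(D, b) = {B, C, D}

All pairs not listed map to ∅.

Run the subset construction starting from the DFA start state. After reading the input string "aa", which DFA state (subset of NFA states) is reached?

{A, C, D}

Start: {A}.
δ(A,a) = {A, C, D}.
Union: {A, C, D}.
After a: {A, C, D}.
δ(A,a) = {A, C, D}; δ(C,a) = ∅; δ(D,a) = {D}.
Union: {A, C, D}.
After a: {A, C, D}.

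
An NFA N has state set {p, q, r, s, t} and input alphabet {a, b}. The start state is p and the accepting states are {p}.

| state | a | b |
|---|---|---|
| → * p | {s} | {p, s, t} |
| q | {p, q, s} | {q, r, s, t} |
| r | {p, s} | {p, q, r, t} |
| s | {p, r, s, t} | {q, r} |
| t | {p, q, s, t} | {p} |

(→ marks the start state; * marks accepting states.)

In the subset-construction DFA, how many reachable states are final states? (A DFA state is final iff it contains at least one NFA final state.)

5

Start state of the DFA: {p}.
{p} --a--> {s}  [new]
{p} --b--> {p, s, t}  [new]
{s} --a--> {p, r, s, t}  [new]
{s} --b--> {q, r}  [new]
{p, s, t} --a--> {p, q, r, s, t}  [new]
{p, s, t} --b--> {p, q, r, s, t}  [seen]
{p, r, s, t} --a--> {p, q, r, s, t}  [seen]
{p, r, s, t} --b--> {p, q, r, s, t}  [seen]
{q, r} --a--> {p, q, s}  [new]
{q, r} --b--> {p, q, r, s, t}  [seen]
{p, q, r, s, t} --a--> {p, q, r, s, t}  [seen]
{p, q, r, s, t} --b--> {p, q, r, s, t}  [seen]
{p, q, s} --a--> {p, q, r, s, t}  [seen]
{p, q, s} --b--> {p, q, r, s, t}  [seen]
Reachable DFA states: {p}, {s}, {p, s, t}, {p, r, s, t}, {q, r}, {p, q, r, s, t}, {p, q, s}.
Accepting DFA states (contain an NFA accepting state): {p}, {p, s, t}, {p, r, s, t}, {p, q, r, s, t}, {p, q, s}.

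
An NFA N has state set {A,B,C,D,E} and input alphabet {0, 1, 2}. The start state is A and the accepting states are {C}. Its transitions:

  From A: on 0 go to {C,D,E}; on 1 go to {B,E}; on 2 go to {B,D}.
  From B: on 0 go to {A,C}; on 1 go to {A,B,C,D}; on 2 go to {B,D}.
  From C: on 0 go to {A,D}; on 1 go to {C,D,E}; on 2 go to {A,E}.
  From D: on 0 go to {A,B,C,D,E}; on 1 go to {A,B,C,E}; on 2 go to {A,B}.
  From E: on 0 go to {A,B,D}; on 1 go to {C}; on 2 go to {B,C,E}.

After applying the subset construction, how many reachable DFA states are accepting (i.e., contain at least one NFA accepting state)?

5

Start state of the DFA: {A}.
{A} --0--> {C,D,E}  [new]
{A} --1--> {B,E}  [new]
{A} --2--> {B,D}  [new]
{C,D,E} --0--> {A,B,C,D,E}  [new]
{C,D,E} --1--> {A,B,C,D,E}  [seen]
{C,D,E} --2--> {A,B,C,E}  [new]
{B,E} --0--> {A,B,C,D}  [new]
{B,E} --1--> {A,B,C,D}  [seen]
{B,E} --2--> {B,C,D,E}  [new]
{B,D} --0--> {A,B,C,D,E}  [seen]
{B,D} --1--> {A,B,C,D,E}  [seen]
{B,D} --2--> {A,B,D}  [new]
{A,B,C,D,E} --0--> {A,B,C,D,E}  [seen]
{A,B,C,D,E} --1--> {A,B,C,D,E}  [seen]
{A,B,C,D,E} --2--> {A,B,C,D,E}  [seen]
{A,B,C,E} --0--> {A,B,C,D,E}  [seen]
{A,B,C,E} --1--> {A,B,C,D,E}  [seen]
{A,B,C,E} --2--> {A,B,C,D,E}  [seen]
{A,B,C,D} --0--> {A,B,C,D,E}  [seen]
{A,B,C,D} --1--> {A,B,C,D,E}  [seen]
{A,B,C,D} --2--> {A,B,D,E}  [new]
{B,C,D,E} --0--> {A,B,C,D,E}  [seen]
{B,C,D,E} --1--> {A,B,C,D,E}  [seen]
{B,C,D,E} --2--> {A,B,C,D,E}  [seen]
{A,B,D} --0--> {A,B,C,D,E}  [seen]
{A,B,D} --1--> {A,B,C,D,E}  [seen]
{A,B,D} --2--> {A,B,D}  [seen]
{A,B,D,E} --0--> {A,B,C,D,E}  [seen]
{A,B,D,E} --1--> {A,B,C,D,E}  [seen]
{A,B,D,E} --2--> {A,B,C,D,E}  [seen]
Reachable DFA states: {A}, {C,D,E}, {B,E}, {B,D}, {A,B,C,D,E}, {A,B,C,E}, {A,B,C,D}, {B,C,D,E}, {A,B,D}, {A,B,D,E}.
Accepting DFA states (contain an NFA accepting state): {C,D,E}, {A,B,C,D,E}, {A,B,C,E}, {A,B,C,D}, {B,C,D,E}.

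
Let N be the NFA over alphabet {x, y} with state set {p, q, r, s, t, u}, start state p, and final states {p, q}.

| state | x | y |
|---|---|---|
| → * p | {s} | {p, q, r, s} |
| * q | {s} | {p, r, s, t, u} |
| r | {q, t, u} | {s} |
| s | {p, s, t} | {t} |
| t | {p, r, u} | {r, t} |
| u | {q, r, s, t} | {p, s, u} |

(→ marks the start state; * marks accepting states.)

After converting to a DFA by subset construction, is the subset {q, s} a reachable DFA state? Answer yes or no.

Start state of the DFA: {p}.
{p} --x--> {s}  [new]
{p} --y--> {p, q, r, s}  [new]
{s} --x--> {p, s, t}  [new]
{s} --y--> {t}  [new]
{p, q, r, s} --x--> {p, q, s, t, u}  [new]
{p, q, r, s} --y--> {p, q, r, s, t, u}  [new]
{p, s, t} --x--> {p, r, s, t, u}  [new]
{p, s, t} --y--> {p, q, r, s, t}  [new]
{t} --x--> {p, r, u}  [new]
{t} --y--> {r, t}  [new]
{p, q, s, t, u} --x--> {p, q, r, s, t, u}  [seen]
{p, q, s, t, u} --y--> {p, q, r, s, t, u}  [seen]
{p, q, r, s, t, u} --x--> {p, q, r, s, t, u}  [seen]
{p, q, r, s, t, u} --y--> {p, q, r, s, t, u}  [seen]
{p, r, s, t, u} --x--> {p, q, r, s, t, u}  [seen]
{p, r, s, t, u} --y--> {p, q, r, s, t, u}  [seen]
{p, q, r, s, t} --x--> {p, q, r, s, t, u}  [seen]
{p, q, r, s, t} --y--> {p, q, r, s, t, u}  [seen]
{p, r, u} --x--> {q, r, s, t, u}  [new]
{p, r, u} --y--> {p, q, r, s, u}  [new]
{r, t} --x--> {p, q, r, t, u}  [new]
{r, t} --y--> {r, s, t}  [new]
{q, r, s, t, u} --x--> {p, q, r, s, t, u}  [seen]
{q, r, s, t, u} --y--> {p, r, s, t, u}  [seen]
{p, q, r, s, u} --x--> {p, q, r, s, t, u}  [seen]
{p, q, r, s, u} --y--> {p, q, r, s, t, u}  [seen]
{p, q, r, t, u} --x--> {p, q, r, s, t, u}  [seen]
{p, q, r, t, u} --y--> {p, q, r, s, t, u}  [seen]
{r, s, t} --x--> {p, q, r, s, t, u}  [seen]
{r, s, t} --y--> {r, s, t}  [seen]
Reachable DFA states: {p}, {s}, {p, q, r, s}, {p, s, t}, {t}, {p, q, s, t, u}, {p, q, r, s, t, u}, {p, r, s, t, u}, {p, q, r, s, t}, {p, r, u}, {r, t}, {q, r, s, t, u}, {p, q, r, s, u}, {p, q, r, t, u}, {r, s, t}.
{q, s} is not among them.

no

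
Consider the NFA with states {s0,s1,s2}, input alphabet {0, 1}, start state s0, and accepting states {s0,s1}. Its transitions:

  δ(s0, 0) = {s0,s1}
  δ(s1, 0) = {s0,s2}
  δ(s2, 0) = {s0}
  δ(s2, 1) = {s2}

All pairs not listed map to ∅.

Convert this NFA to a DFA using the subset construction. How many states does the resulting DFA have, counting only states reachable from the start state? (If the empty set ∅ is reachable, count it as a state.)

Start state of the DFA: {s0}.
{s0} --0--> {s0,s1}  [new]
{s0} --1--> ∅  [new]
{s0,s1} --0--> {s0,s1,s2}  [new]
{s0,s1} --1--> ∅  [seen]
∅ --0--> ∅  [seen]
∅ --1--> ∅  [seen]
{s0,s1,s2} --0--> {s0,s1,s2}  [seen]
{s0,s1,s2} --1--> {s2}  [new]
{s2} --0--> {s0}  [seen]
{s2} --1--> {s2}  [seen]
Reachable DFA states: {s0}, {s0,s1}, ∅, {s0,s1,s2}, {s2}.

5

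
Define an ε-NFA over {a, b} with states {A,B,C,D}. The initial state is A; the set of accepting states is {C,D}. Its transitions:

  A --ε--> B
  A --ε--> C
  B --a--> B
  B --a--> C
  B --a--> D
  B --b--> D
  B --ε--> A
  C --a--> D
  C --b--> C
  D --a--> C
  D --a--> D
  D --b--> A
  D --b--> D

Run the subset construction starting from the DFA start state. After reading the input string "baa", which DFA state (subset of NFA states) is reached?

Start: {A,B,C}.
δ(A,b) = ∅; δ(B,b) = {D}; δ(C,b) = {C}.
Union: {C,D}.
After b: {C,D}.
δ(C,a) = {D}; δ(D,a) = {C,D}.
Union: {C,D}.
After a: {C,D}.
δ(C,a) = {D}; δ(D,a) = {C,D}.
Union: {C,D}.
After a: {C,D}.

{C,D}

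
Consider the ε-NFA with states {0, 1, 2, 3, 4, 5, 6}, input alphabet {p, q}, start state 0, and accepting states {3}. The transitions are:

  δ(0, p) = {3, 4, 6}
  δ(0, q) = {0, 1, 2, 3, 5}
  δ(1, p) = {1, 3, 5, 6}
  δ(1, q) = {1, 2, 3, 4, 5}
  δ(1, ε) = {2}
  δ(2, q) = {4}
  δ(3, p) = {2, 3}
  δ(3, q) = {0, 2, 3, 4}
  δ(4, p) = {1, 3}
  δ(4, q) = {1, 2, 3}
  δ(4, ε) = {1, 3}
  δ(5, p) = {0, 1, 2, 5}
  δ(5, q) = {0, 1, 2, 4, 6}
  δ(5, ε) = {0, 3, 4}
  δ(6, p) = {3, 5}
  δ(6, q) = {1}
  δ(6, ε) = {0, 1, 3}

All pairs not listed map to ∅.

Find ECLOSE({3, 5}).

{0, 1, 2, 3, 4, 5}

Begin with {3, 5}.
5 →ε {0, 3, 4}; add 0, 4.
4 →ε {1, 3}; add 1.
1 →ε {2}; add 2.
ε-closure = {0, 1, 2, 3, 4, 5}.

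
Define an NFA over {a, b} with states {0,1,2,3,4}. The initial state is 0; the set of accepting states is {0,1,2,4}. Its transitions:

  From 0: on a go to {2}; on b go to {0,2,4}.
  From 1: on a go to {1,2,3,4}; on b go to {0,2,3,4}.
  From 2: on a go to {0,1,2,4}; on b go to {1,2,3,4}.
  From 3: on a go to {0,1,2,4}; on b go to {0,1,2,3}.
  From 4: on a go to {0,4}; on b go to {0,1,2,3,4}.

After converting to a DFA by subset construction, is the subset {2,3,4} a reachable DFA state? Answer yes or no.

Start state of the DFA: {0}.
{0} --a--> {2}  [new]
{0} --b--> {0,2,4}  [new]
{2} --a--> {0,1,2,4}  [new]
{2} --b--> {1,2,3,4}  [new]
{0,2,4} --a--> {0,1,2,4}  [seen]
{0,2,4} --b--> {0,1,2,3,4}  [new]
{0,1,2,4} --a--> {0,1,2,3,4}  [seen]
{0,1,2,4} --b--> {0,1,2,3,4}  [seen]
{1,2,3,4} --a--> {0,1,2,3,4}  [seen]
{1,2,3,4} --b--> {0,1,2,3,4}  [seen]
{0,1,2,3,4} --a--> {0,1,2,3,4}  [seen]
{0,1,2,3,4} --b--> {0,1,2,3,4}  [seen]
Reachable DFA states: {0}, {2}, {0,2,4}, {0,1,2,4}, {1,2,3,4}, {0,1,2,3,4}.
{2,3,4} is not among them.

no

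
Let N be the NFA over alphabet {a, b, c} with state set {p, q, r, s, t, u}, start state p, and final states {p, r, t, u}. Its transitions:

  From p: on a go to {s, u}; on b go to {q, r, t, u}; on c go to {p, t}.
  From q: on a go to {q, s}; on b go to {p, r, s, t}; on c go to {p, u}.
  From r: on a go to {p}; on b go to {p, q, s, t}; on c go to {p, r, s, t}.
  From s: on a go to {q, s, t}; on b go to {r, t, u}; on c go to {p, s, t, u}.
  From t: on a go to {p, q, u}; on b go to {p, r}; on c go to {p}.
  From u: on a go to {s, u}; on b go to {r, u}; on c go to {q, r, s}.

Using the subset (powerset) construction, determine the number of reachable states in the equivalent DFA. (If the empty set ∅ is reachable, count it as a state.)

12

Start state of the DFA: {p}.
{p} --a--> {s, u}  [new]
{p} --b--> {q, r, t, u}  [new]
{p} --c--> {p, t}  [new]
{s, u} --a--> {q, s, t, u}  [new]
{s, u} --b--> {r, t, u}  [new]
{s, u} --c--> {p, q, r, s, t, u}  [new]
{q, r, t, u} --a--> {p, q, s, u}  [new]
{q, r, t, u} --b--> {p, q, r, s, t, u}  [seen]
{q, r, t, u} --c--> {p, q, r, s, t, u}  [seen]
{p, t} --a--> {p, q, s, u}  [seen]
{p, t} --b--> {p, q, r, t, u}  [new]
{p, t} --c--> {p, t}  [seen]
{q, s, t, u} --a--> {p, q, s, t, u}  [new]
{q, s, t, u} --b--> {p, r, s, t, u}  [new]
{q, s, t, u} --c--> {p, q, r, s, t, u}  [seen]
{r, t, u} --a--> {p, q, s, u}  [seen]
{r, t, u} --b--> {p, q, r, s, t, u}  [seen]
{r, t, u} --c--> {p, q, r, s, t}  [new]
{p, q, r, s, t, u} --a--> {p, q, s, t, u}  [seen]
{p, q, r, s, t, u} --b--> {p, q, r, s, t, u}  [seen]
{p, q, r, s, t, u} --c--> {p, q, r, s, t, u}  [seen]
{p, q, s, u} --a--> {q, s, t, u}  [seen]
{p, q, s, u} --b--> {p, q, r, s, t, u}  [seen]
{p, q, s, u} --c--> {p, q, r, s, t, u}  [seen]
{p, q, r, t, u} --a--> {p, q, s, u}  [seen]
{p, q, r, t, u} --b--> {p, q, r, s, t, u}  [seen]
{p, q, r, t, u} --c--> {p, q, r, s, t, u}  [seen]
{p, q, s, t, u} --a--> {p, q, s, t, u}  [seen]
{p, q, s, t, u} --b--> {p, q, r, s, t, u}  [seen]
{p, q, s, t, u} --c--> {p, q, r, s, t, u}  [seen]
{p, r, s, t, u} --a--> {p, q, s, t, u}  [seen]
{p, r, s, t, u} --b--> {p, q, r, s, t, u}  [seen]
{p, r, s, t, u} --c--> {p, q, r, s, t, u}  [seen]
{p, q, r, s, t} --a--> {p, q, s, t, u}  [seen]
{p, q, r, s, t} --b--> {p, q, r, s, t, u}  [seen]
{p, q, r, s, t} --c--> {p, r, s, t, u}  [seen]
Reachable DFA states: {p}, {s, u}, {q, r, t, u}, {p, t}, {q, s, t, u}, {r, t, u}, {p, q, r, s, t, u}, {p, q, s, u}, {p, q, r, t, u}, {p, q, s, t, u}, {p, r, s, t, u}, {p, q, r, s, t}.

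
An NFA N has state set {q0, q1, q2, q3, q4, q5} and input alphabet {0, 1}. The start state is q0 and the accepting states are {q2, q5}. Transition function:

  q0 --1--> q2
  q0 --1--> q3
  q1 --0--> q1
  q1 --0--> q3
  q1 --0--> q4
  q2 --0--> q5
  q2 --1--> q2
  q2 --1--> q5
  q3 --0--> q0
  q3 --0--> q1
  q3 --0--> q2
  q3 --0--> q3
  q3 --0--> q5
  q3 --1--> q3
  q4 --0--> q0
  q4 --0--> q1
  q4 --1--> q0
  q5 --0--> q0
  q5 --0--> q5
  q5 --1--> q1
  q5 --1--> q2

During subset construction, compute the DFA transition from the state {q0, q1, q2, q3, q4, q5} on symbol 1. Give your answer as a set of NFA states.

{q0, q1, q2, q3, q5}

δ(q0,1) = {q2, q3}; δ(q1,1) = ∅; δ(q2,1) = {q2, q5}; δ(q3,1) = {q3}; δ(q4,1) = {q0}; δ(q5,1) = {q1, q2}.
Union: {q0, q1, q2, q3, q5}.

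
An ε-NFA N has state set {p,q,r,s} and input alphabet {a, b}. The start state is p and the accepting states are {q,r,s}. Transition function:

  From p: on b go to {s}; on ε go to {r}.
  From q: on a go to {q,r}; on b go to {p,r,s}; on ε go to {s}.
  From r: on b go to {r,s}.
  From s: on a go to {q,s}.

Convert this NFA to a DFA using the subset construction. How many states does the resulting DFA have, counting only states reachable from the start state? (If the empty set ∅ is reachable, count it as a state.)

6

Start state of the DFA: {p,r} (ε-closure of the NFA start).
{p,r} --a--> ∅  [new]
{p,r} --b--> {r,s}  [new]
∅ --a--> ∅  [seen]
∅ --b--> ∅  [seen]
{r,s} --a--> {q,s}  [new]
{r,s} --b--> {r,s}  [seen]
{q,s} --a--> {q,r,s}  [new]
{q,s} --b--> {p,r,s}  [new]
{q,r,s} --a--> {q,r,s}  [seen]
{q,r,s} --b--> {p,r,s}  [seen]
{p,r,s} --a--> {q,s}  [seen]
{p,r,s} --b--> {r,s}  [seen]
Reachable DFA states: {p,r}, ∅, {r,s}, {q,s}, {q,r,s}, {p,r,s}.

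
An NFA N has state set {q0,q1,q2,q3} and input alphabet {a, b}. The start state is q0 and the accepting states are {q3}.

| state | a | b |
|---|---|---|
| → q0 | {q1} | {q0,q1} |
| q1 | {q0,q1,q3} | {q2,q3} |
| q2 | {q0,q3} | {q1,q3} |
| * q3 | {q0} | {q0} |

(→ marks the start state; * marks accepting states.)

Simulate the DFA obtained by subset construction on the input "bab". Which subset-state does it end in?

{q0,q1,q2,q3}

Start: {q0}.
δ(q0,b) = {q0,q1}.
Union: {q0,q1}.
After b: {q0,q1}.
δ(q0,a) = {q1}; δ(q1,a) = {q0,q1,q3}.
Union: {q0,q1,q3}.
After a: {q0,q1,q3}.
δ(q0,b) = {q0,q1}; δ(q1,b) = {q2,q3}; δ(q3,b) = {q0}.
Union: {q0,q1,q2,q3}.
After b: {q0,q1,q2,q3}.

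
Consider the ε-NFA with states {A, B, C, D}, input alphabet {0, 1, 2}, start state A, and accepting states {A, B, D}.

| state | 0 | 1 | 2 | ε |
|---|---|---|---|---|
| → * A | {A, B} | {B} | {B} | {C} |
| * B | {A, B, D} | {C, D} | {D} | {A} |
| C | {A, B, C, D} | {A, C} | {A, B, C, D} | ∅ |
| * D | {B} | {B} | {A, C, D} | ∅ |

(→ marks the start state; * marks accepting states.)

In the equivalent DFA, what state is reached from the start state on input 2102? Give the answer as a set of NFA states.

{A, B, C, D}

Start: {A, C}.
δ(A,2) = {B}; δ(C,2) = {A, B, C, D}.
Union: {A, B, C, D}.
After 2: {A, B, C, D}.
δ(A,1) = {B}; δ(B,1) = {C, D}; δ(C,1) = {A, C}; δ(D,1) = {B}.
Union: {A, B, C, D}.
After 1: {A, B, C, D}.
δ(A,0) = {A, B}; δ(B,0) = {A, B, D}; δ(C,0) = {A, B, C, D}; δ(D,0) = {B}.
Union: {A, B, C, D}.
After 0: {A, B, C, D}.
δ(A,2) = {B}; δ(B,2) = {D}; δ(C,2) = {A, B, C, D}; δ(D,2) = {A, C, D}.
Union: {A, B, C, D}.
After 2: {A, B, C, D}.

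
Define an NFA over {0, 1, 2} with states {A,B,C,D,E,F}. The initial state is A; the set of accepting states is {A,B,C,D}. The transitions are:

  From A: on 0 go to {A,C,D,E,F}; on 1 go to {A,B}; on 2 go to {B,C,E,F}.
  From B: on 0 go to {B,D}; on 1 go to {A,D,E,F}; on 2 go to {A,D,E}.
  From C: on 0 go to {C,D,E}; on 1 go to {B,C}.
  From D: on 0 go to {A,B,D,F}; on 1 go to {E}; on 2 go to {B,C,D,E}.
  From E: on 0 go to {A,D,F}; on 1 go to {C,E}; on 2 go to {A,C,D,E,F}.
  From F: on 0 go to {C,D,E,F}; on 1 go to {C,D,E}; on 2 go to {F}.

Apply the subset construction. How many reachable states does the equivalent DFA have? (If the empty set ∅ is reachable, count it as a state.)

Start state of the DFA: {A}.
{A} --0--> {A,C,D,E,F}  [new]
{A} --1--> {A,B}  [new]
{A} --2--> {B,C,E,F}  [new]
{A,C,D,E,F} --0--> {A,B,C,D,E,F}  [new]
{A,C,D,E,F} --1--> {A,B,C,D,E}  [new]
{A,C,D,E,F} --2--> {A,B,C,D,E,F}  [seen]
{A,B} --0--> {A,B,C,D,E,F}  [seen]
{A,B} --1--> {A,B,D,E,F}  [new]
{A,B} --2--> {A,B,C,D,E,F}  [seen]
{B,C,E,F} --0--> {A,B,C,D,E,F}  [seen]
{B,C,E,F} --1--> {A,B,C,D,E,F}  [seen]
{B,C,E,F} --2--> {A,C,D,E,F}  [seen]
{A,B,C,D,E,F} --0--> {A,B,C,D,E,F}  [seen]
{A,B,C,D,E,F} --1--> {A,B,C,D,E,F}  [seen]
{A,B,C,D,E,F} --2--> {A,B,C,D,E,F}  [seen]
{A,B,C,D,E} --0--> {A,B,C,D,E,F}  [seen]
{A,B,C,D,E} --1--> {A,B,C,D,E,F}  [seen]
{A,B,C,D,E} --2--> {A,B,C,D,E,F}  [seen]
{A,B,D,E,F} --0--> {A,B,C,D,E,F}  [seen]
{A,B,D,E,F} --1--> {A,B,C,D,E,F}  [seen]
{A,B,D,E,F} --2--> {A,B,C,D,E,F}  [seen]
Reachable DFA states: {A}, {A,C,D,E,F}, {A,B}, {B,C,E,F}, {A,B,C,D,E,F}, {A,B,C,D,E}, {A,B,D,E,F}.

7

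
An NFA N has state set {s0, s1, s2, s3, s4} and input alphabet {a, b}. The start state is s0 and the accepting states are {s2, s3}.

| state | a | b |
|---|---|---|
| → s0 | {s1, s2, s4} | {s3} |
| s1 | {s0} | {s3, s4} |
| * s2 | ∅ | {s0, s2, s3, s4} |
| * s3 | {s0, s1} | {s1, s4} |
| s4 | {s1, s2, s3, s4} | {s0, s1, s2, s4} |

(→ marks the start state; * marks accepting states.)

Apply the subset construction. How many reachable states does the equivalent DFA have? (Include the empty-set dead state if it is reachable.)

Start state of the DFA: {s0}.
{s0} --a--> {s1, s2, s4}  [new]
{s0} --b--> {s3}  [new]
{s1, s2, s4} --a--> {s0, s1, s2, s3, s4}  [new]
{s1, s2, s4} --b--> {s0, s1, s2, s3, s4}  [seen]
{s3} --a--> {s0, s1}  [new]
{s3} --b--> {s1, s4}  [new]
{s0, s1, s2, s3, s4} --a--> {s0, s1, s2, s3, s4}  [seen]
{s0, s1, s2, s3, s4} --b--> {s0, s1, s2, s3, s4}  [seen]
{s0, s1} --a--> {s0, s1, s2, s4}  [new]
{s0, s1} --b--> {s3, s4}  [new]
{s1, s4} --a--> {s0, s1, s2, s3, s4}  [seen]
{s1, s4} --b--> {s0, s1, s2, s3, s4}  [seen]
{s0, s1, s2, s4} --a--> {s0, s1, s2, s3, s4}  [seen]
{s0, s1, s2, s4} --b--> {s0, s1, s2, s3, s4}  [seen]
{s3, s4} --a--> {s0, s1, s2, s3, s4}  [seen]
{s3, s4} --b--> {s0, s1, s2, s4}  [seen]
Reachable DFA states: {s0}, {s1, s2, s4}, {s3}, {s0, s1, s2, s3, s4}, {s0, s1}, {s1, s4}, {s0, s1, s2, s4}, {s3, s4}.

8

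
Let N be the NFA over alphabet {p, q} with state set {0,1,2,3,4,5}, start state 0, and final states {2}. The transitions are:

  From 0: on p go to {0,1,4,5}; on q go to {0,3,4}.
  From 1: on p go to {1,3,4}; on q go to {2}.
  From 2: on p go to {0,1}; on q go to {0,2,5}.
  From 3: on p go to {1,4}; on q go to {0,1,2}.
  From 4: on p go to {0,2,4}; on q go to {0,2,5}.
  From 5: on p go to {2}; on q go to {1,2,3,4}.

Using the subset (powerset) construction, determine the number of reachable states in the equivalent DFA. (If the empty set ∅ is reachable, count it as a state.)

Start state of the DFA: {0}.
{0} --p--> {0,1,4,5}  [new]
{0} --q--> {0,3,4}  [new]
{0,1,4,5} --p--> {0,1,2,3,4,5}  [new]
{0,1,4,5} --q--> {0,1,2,3,4,5}  [seen]
{0,3,4} --p--> {0,1,2,4,5}  [new]
{0,3,4} --q--> {0,1,2,3,4,5}  [seen]
{0,1,2,3,4,5} --p--> {0,1,2,3,4,5}  [seen]
{0,1,2,3,4,5} --q--> {0,1,2,3,4,5}  [seen]
{0,1,2,4,5} --p--> {0,1,2,3,4,5}  [seen]
{0,1,2,4,5} --q--> {0,1,2,3,4,5}  [seen]
Reachable DFA states: {0}, {0,1,4,5}, {0,3,4}, {0,1,2,3,4,5}, {0,1,2,4,5}.

5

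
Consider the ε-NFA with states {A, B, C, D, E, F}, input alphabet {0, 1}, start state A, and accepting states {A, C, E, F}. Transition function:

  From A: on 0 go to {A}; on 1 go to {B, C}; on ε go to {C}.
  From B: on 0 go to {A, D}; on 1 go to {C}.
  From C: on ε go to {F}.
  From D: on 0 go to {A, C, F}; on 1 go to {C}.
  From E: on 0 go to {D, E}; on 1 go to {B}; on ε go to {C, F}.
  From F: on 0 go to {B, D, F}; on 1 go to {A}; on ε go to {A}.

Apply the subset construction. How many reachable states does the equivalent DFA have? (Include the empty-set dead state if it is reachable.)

3

Start state of the DFA: {A, C, F} (ε-closure of the NFA start).
{A, C, F} --0--> {A, B, C, D, F}  [new]
{A, C, F} --1--> {A, B, C, F}  [new]
{A, B, C, D, F} --0--> {A, B, C, D, F}  [seen]
{A, B, C, D, F} --1--> {A, B, C, F}  [seen]
{A, B, C, F} --0--> {A, B, C, D, F}  [seen]
{A, B, C, F} --1--> {A, B, C, F}  [seen]
Reachable DFA states: {A, C, F}, {A, B, C, D, F}, {A, B, C, F}.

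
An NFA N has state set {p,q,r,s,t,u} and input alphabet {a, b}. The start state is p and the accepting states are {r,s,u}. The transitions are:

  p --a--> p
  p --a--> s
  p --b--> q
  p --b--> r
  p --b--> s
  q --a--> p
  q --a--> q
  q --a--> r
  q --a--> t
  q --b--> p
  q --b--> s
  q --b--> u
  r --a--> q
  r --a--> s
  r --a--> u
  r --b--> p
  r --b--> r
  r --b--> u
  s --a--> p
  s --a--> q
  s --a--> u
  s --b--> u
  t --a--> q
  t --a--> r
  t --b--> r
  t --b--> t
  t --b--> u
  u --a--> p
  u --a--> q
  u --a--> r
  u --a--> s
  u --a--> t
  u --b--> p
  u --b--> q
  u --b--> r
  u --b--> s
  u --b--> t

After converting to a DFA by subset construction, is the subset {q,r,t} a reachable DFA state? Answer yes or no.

no

Start state of the DFA: {p}.
{p} --a--> {p,s}  [new]
{p} --b--> {q,r,s}  [new]
{p,s} --a--> {p,q,s,u}  [new]
{p,s} --b--> {q,r,s,u}  [new]
{q,r,s} --a--> {p,q,r,s,t,u}  [new]
{q,r,s} --b--> {p,r,s,u}  [new]
{p,q,s,u} --a--> {p,q,r,s,t,u}  [seen]
{p,q,s,u} --b--> {p,q,r,s,t,u}  [seen]
{q,r,s,u} --a--> {p,q,r,s,t,u}  [seen]
{q,r,s,u} --b--> {p,q,r,s,t,u}  [seen]
{p,q,r,s,t,u} --a--> {p,q,r,s,t,u}  [seen]
{p,q,r,s,t,u} --b--> {p,q,r,s,t,u}  [seen]
{p,r,s,u} --a--> {p,q,r,s,t,u}  [seen]
{p,r,s,u} --b--> {p,q,r,s,t,u}  [seen]
Reachable DFA states: {p}, {p,s}, {q,r,s}, {p,q,s,u}, {q,r,s,u}, {p,q,r,s,t,u}, {p,r,s,u}.
{q,r,t} is not among them.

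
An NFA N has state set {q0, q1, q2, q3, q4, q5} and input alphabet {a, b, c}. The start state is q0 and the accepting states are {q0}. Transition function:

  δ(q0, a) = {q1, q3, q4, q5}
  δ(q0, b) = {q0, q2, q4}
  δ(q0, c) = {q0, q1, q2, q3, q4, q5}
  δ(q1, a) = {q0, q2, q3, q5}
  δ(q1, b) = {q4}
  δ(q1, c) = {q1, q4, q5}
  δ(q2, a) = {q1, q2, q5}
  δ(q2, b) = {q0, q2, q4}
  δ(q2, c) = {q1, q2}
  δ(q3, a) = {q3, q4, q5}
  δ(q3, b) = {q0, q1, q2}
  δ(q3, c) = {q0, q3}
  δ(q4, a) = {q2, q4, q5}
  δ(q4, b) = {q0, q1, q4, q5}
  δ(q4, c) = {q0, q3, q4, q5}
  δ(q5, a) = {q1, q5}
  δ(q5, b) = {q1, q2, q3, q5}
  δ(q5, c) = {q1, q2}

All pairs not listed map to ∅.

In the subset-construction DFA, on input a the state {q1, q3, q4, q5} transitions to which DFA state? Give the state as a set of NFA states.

δ(q1,a) = {q0, q2, q3, q5}; δ(q3,a) = {q3, q4, q5}; δ(q4,a) = {q2, q4, q5}; δ(q5,a) = {q1, q5}.
Union: {q0, q1, q2, q3, q4, q5}.

{q0, q1, q2, q3, q4, q5}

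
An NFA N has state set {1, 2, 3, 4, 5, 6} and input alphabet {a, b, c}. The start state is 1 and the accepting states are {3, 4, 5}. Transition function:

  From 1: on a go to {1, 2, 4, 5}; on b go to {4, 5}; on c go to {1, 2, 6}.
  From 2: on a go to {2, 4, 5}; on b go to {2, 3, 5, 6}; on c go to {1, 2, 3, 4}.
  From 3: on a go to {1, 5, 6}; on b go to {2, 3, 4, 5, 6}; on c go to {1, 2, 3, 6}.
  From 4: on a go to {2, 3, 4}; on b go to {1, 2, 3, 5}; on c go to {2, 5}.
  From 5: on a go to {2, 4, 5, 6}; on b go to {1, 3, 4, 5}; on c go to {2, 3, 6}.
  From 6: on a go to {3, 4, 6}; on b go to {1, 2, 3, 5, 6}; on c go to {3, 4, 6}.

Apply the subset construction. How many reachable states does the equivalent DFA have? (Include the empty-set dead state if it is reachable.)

9

Start state of the DFA: {1}.
{1} --a--> {1, 2, 4, 5}  [new]
{1} --b--> {4, 5}  [new]
{1} --c--> {1, 2, 6}  [new]
{1, 2, 4, 5} --a--> {1, 2, 3, 4, 5, 6}  [new]
{1, 2, 4, 5} --b--> {1, 2, 3, 4, 5, 6}  [seen]
{1, 2, 4, 5} --c--> {1, 2, 3, 4, 5, 6}  [seen]
{4, 5} --a--> {2, 3, 4, 5, 6}  [new]
{4, 5} --b--> {1, 2, 3, 4, 5}  [new]
{4, 5} --c--> {2, 3, 5, 6}  [new]
{1, 2, 6} --a--> {1, 2, 3, 4, 5, 6}  [seen]
{1, 2, 6} --b--> {1, 2, 3, 4, 5, 6}  [seen]
{1, 2, 6} --c--> {1, 2, 3, 4, 6}  [new]
{1, 2, 3, 4, 5, 6} --a--> {1, 2, 3, 4, 5, 6}  [seen]
{1, 2, 3, 4, 5, 6} --b--> {1, 2, 3, 4, 5, 6}  [seen]
{1, 2, 3, 4, 5, 6} --c--> {1, 2, 3, 4, 5, 6}  [seen]
{2, 3, 4, 5, 6} --a--> {1, 2, 3, 4, 5, 6}  [seen]
{2, 3, 4, 5, 6} --b--> {1, 2, 3, 4, 5, 6}  [seen]
{2, 3, 4, 5, 6} --c--> {1, 2, 3, 4, 5, 6}  [seen]
{1, 2, 3, 4, 5} --a--> {1, 2, 3, 4, 5, 6}  [seen]
{1, 2, 3, 4, 5} --b--> {1, 2, 3, 4, 5, 6}  [seen]
{1, 2, 3, 4, 5} --c--> {1, 2, 3, 4, 5, 6}  [seen]
{2, 3, 5, 6} --a--> {1, 2, 3, 4, 5, 6}  [seen]
{2, 3, 5, 6} --b--> {1, 2, 3, 4, 5, 6}  [seen]
{2, 3, 5, 6} --c--> {1, 2, 3, 4, 6}  [seen]
{1, 2, 3, 4, 6} --a--> {1, 2, 3, 4, 5, 6}  [seen]
{1, 2, 3, 4, 6} --b--> {1, 2, 3, 4, 5, 6}  [seen]
{1, 2, 3, 4, 6} --c--> {1, 2, 3, 4, 5, 6}  [seen]
Reachable DFA states: {1}, {1, 2, 4, 5}, {4, 5}, {1, 2, 6}, {1, 2, 3, 4, 5, 6}, {2, 3, 4, 5, 6}, {1, 2, 3, 4, 5}, {2, 3, 5, 6}, {1, 2, 3, 4, 6}.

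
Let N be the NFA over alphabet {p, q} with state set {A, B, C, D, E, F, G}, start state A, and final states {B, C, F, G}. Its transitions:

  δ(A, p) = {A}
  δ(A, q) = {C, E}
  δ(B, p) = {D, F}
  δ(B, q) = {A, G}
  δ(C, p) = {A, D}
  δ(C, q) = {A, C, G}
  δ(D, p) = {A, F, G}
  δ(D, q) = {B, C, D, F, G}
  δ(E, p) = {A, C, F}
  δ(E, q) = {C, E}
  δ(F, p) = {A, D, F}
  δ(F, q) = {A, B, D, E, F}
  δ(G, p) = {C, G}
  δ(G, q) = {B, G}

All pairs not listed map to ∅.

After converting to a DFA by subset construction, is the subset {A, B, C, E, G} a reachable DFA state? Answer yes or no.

Start state of the DFA: {A}.
{A} --p--> {A}  [seen]
{A} --q--> {C, E}  [new]
{C, E} --p--> {A, C, D, F}  [new]
{C, E} --q--> {A, C, E, G}  [new]
{A, C, D, F} --p--> {A, D, F, G}  [new]
{A, C, D, F} --q--> {A, B, C, D, E, F, G}  [new]
{A, C, E, G} --p--> {A, C, D, F, G}  [new]
{A, C, E, G} --q--> {A, B, C, E, G}  [new]
{A, D, F, G} --p--> {A, C, D, F, G}  [seen]
{A, D, F, G} --q--> {A, B, C, D, E, F, G}  [seen]
{A, B, C, D, E, F, G} --p--> {A, C, D, F, G}  [seen]
{A, B, C, D, E, F, G} --q--> {A, B, C, D, E, F, G}  [seen]
{A, C, D, F, G} --p--> {A, C, D, F, G}  [seen]
{A, C, D, F, G} --q--> {A, B, C, D, E, F, G}  [seen]
{A, B, C, E, G} --p--> {A, C, D, F, G}  [seen]
{A, B, C, E, G} --q--> {A, B, C, E, G}  [seen]
Reachable DFA states: {A}, {C, E}, {A, C, D, F}, {A, C, E, G}, {A, D, F, G}, {A, B, C, D, E, F, G}, {A, C, D, F, G}, {A, B, C, E, G}.
{A, B, C, E, G} is among them.

yes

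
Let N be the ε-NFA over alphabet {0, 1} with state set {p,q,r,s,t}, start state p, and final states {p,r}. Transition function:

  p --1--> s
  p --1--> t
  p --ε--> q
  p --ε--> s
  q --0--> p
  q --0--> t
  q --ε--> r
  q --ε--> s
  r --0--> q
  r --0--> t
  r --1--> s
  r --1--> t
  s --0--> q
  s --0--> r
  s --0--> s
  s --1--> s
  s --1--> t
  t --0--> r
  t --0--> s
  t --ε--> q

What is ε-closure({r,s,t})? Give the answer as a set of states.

Begin with {r,s,t}.
t →ε {q}; add q.
ε-closure = {q,r,s,t}.

{q,r,s,t}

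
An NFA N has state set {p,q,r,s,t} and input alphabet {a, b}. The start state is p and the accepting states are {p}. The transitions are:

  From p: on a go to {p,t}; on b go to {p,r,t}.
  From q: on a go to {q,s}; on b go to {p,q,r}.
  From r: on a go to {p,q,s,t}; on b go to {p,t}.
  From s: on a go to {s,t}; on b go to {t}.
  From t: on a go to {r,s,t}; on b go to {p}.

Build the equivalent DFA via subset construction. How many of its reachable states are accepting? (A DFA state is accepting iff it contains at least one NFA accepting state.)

Start state of the DFA: {p}.
{p} --a--> {p,t}  [new]
{p} --b--> {p,r,t}  [new]
{p,t} --a--> {p,r,s,t}  [new]
{p,t} --b--> {p,r,t}  [seen]
{p,r,t} --a--> {p,q,r,s,t}  [new]
{p,r,t} --b--> {p,r,t}  [seen]
{p,r,s,t} --a--> {p,q,r,s,t}  [seen]
{p,r,s,t} --b--> {p,r,t}  [seen]
{p,q,r,s,t} --a--> {p,q,r,s,t}  [seen]
{p,q,r,s,t} --b--> {p,q,r,t}  [new]
{p,q,r,t} --a--> {p,q,r,s,t}  [seen]
{p,q,r,t} --b--> {p,q,r,t}  [seen]
Reachable DFA states: {p}, {p,t}, {p,r,t}, {p,r,s,t}, {p,q,r,s,t}, {p,q,r,t}.
Accepting DFA states (contain an NFA accepting state): {p}, {p,t}, {p,r,t}, {p,r,s,t}, {p,q,r,s,t}, {p,q,r,t}.

6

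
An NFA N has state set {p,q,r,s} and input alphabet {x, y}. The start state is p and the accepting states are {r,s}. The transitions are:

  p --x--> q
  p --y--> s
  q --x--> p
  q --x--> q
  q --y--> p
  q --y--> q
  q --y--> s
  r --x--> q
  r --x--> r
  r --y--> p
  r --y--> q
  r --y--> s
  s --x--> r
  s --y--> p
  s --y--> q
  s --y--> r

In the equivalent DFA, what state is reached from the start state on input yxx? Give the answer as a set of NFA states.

{q,r}

Start: {p}.
δ(p,y) = {s}.
Union: {s}.
After y: {s}.
δ(s,x) = {r}.
Union: {r}.
After x: {r}.
δ(r,x) = {q,r}.
Union: {q,r}.
After x: {q,r}.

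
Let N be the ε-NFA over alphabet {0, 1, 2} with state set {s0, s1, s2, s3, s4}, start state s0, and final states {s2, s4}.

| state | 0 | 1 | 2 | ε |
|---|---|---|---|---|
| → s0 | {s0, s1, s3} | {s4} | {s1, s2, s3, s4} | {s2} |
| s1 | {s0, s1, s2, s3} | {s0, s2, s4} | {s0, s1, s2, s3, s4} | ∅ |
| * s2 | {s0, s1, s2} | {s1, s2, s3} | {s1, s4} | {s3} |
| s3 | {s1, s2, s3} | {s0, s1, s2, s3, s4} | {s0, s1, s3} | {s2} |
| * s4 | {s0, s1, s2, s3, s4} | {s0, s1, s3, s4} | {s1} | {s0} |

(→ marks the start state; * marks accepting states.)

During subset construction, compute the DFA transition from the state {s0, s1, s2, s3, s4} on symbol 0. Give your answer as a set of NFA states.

δ(s0,0) = {s0, s1, s3}; δ(s1,0) = {s0, s1, s2, s3}; δ(s2,0) = {s0, s1, s2}; δ(s3,0) = {s1, s2, s3}; δ(s4,0) = {s0, s1, s2, s3, s4}.
Union: {s0, s1, s2, s3, s4}.

{s0, s1, s2, s3, s4}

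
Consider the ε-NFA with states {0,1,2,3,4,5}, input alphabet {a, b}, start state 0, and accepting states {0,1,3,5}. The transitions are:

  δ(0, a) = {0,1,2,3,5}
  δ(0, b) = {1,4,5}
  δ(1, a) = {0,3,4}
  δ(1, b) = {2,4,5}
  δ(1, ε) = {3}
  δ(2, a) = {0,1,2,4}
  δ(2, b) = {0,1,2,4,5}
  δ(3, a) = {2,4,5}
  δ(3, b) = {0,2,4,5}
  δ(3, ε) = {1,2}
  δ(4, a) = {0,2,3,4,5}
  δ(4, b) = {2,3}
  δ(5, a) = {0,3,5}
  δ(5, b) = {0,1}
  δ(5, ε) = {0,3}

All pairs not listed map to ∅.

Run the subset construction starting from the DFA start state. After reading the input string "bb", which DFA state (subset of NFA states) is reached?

{0,1,2,3,4,5}

Start: {0}.
δ(0,b) = {1,4,5}.
Union: {1,4,5}.
ε-closure gives {0,1,2,3,4,5}.
After b: {0,1,2,3,4,5}.
δ(0,b) = {1,4,5}; δ(1,b) = {2,4,5}; δ(2,b) = {0,1,2,4,5}; δ(3,b) = {0,2,4,5}; δ(4,b) = {2,3}; δ(5,b) = {0,1}.
Union: {0,1,2,3,4,5}.
After b: {0,1,2,3,4,5}.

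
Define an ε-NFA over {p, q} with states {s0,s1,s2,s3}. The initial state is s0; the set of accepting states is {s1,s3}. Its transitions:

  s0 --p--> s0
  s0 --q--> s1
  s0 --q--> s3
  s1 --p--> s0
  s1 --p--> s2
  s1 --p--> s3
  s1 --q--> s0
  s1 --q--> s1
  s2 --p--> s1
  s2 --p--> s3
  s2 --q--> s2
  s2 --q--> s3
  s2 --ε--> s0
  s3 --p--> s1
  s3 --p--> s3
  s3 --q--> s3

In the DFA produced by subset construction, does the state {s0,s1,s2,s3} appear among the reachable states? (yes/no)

Start state of the DFA: {s0} (ε-closure of the NFA start).
{s0} --p--> {s0}  [seen]
{s0} --q--> {s1,s3}  [new]
{s1,s3} --p--> {s0,s1,s2,s3}  [new]
{s1,s3} --q--> {s0,s1,s3}  [new]
{s0,s1,s2,s3} --p--> {s0,s1,s2,s3}  [seen]
{s0,s1,s2,s3} --q--> {s0,s1,s2,s3}  [seen]
{s0,s1,s3} --p--> {s0,s1,s2,s3}  [seen]
{s0,s1,s3} --q--> {s0,s1,s3}  [seen]
Reachable DFA states: {s0}, {s1,s3}, {s0,s1,s2,s3}, {s0,s1,s3}.
{s0,s1,s2,s3} is among them.

yes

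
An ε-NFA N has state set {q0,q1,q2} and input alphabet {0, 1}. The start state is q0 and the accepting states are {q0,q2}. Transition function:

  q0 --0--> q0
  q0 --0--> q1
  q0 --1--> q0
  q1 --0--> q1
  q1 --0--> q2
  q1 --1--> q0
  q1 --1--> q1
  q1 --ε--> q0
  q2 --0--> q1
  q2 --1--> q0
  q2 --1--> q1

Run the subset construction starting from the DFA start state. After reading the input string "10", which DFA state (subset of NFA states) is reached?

{q0,q1}

Start: {q0}.
δ(q0,1) = {q0}.
Union: {q0}.
After 1: {q0}.
δ(q0,0) = {q0,q1}.
Union: {q0,q1}.
After 0: {q0,q1}.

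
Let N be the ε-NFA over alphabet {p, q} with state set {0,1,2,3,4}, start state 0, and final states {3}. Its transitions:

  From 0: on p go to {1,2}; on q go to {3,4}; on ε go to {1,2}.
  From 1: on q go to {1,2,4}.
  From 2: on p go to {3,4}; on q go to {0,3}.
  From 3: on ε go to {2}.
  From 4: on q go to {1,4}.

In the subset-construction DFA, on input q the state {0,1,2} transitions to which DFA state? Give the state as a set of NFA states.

δ(0,q) = {3,4}; δ(1,q) = {1,2,4}; δ(2,q) = {0,3}.
Union: {0,1,2,3,4}.

{0,1,2,3,4}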